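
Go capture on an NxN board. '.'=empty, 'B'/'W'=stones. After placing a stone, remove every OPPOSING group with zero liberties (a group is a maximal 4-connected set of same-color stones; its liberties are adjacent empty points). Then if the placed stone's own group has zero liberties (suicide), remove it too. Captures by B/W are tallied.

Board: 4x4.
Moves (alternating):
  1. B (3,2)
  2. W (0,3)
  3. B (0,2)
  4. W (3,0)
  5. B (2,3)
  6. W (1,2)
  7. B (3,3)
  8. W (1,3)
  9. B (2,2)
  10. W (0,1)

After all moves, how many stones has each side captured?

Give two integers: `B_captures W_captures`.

Answer: 0 1

Derivation:
Move 1: B@(3,2) -> caps B=0 W=0
Move 2: W@(0,3) -> caps B=0 W=0
Move 3: B@(0,2) -> caps B=0 W=0
Move 4: W@(3,0) -> caps B=0 W=0
Move 5: B@(2,3) -> caps B=0 W=0
Move 6: W@(1,2) -> caps B=0 W=0
Move 7: B@(3,3) -> caps B=0 W=0
Move 8: W@(1,3) -> caps B=0 W=0
Move 9: B@(2,2) -> caps B=0 W=0
Move 10: W@(0,1) -> caps B=0 W=1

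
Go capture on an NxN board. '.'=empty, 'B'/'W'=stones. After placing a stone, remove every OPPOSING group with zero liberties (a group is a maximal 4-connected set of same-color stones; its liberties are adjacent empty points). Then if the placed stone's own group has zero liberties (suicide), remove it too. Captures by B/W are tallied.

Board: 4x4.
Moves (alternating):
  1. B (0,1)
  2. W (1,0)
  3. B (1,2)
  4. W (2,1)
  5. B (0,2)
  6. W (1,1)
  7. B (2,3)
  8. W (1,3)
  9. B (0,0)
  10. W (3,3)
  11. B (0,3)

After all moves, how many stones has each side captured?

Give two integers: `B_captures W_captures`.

Answer: 1 0

Derivation:
Move 1: B@(0,1) -> caps B=0 W=0
Move 2: W@(1,0) -> caps B=0 W=0
Move 3: B@(1,2) -> caps B=0 W=0
Move 4: W@(2,1) -> caps B=0 W=0
Move 5: B@(0,2) -> caps B=0 W=0
Move 6: W@(1,1) -> caps B=0 W=0
Move 7: B@(2,3) -> caps B=0 W=0
Move 8: W@(1,3) -> caps B=0 W=0
Move 9: B@(0,0) -> caps B=0 W=0
Move 10: W@(3,3) -> caps B=0 W=0
Move 11: B@(0,3) -> caps B=1 W=0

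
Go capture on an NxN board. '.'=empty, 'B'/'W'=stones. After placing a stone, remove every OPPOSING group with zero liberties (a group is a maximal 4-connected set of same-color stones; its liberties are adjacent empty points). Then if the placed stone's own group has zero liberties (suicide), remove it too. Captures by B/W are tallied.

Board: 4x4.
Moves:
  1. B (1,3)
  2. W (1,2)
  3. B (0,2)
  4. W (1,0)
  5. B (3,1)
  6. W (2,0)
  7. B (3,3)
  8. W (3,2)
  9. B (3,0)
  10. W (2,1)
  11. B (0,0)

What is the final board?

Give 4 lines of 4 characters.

Answer: B.B.
W.WB
WW..
..WB

Derivation:
Move 1: B@(1,3) -> caps B=0 W=0
Move 2: W@(1,2) -> caps B=0 W=0
Move 3: B@(0,2) -> caps B=0 W=0
Move 4: W@(1,0) -> caps B=0 W=0
Move 5: B@(3,1) -> caps B=0 W=0
Move 6: W@(2,0) -> caps B=0 W=0
Move 7: B@(3,3) -> caps B=0 W=0
Move 8: W@(3,2) -> caps B=0 W=0
Move 9: B@(3,0) -> caps B=0 W=0
Move 10: W@(2,1) -> caps B=0 W=2
Move 11: B@(0,0) -> caps B=0 W=2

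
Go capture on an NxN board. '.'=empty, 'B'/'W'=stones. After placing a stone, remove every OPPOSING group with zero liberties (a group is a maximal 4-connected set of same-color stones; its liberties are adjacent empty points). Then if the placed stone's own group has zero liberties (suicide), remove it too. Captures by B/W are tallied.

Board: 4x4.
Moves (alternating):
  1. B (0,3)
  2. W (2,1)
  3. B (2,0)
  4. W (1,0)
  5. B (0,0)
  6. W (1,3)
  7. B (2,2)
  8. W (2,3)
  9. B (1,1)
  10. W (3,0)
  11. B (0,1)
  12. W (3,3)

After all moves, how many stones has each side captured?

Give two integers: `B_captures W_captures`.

Move 1: B@(0,3) -> caps B=0 W=0
Move 2: W@(2,1) -> caps B=0 W=0
Move 3: B@(2,0) -> caps B=0 W=0
Move 4: W@(1,0) -> caps B=0 W=0
Move 5: B@(0,0) -> caps B=0 W=0
Move 6: W@(1,3) -> caps B=0 W=0
Move 7: B@(2,2) -> caps B=0 W=0
Move 8: W@(2,3) -> caps B=0 W=0
Move 9: B@(1,1) -> caps B=1 W=0
Move 10: W@(3,0) -> caps B=1 W=0
Move 11: B@(0,1) -> caps B=1 W=0
Move 12: W@(3,3) -> caps B=1 W=0

Answer: 1 0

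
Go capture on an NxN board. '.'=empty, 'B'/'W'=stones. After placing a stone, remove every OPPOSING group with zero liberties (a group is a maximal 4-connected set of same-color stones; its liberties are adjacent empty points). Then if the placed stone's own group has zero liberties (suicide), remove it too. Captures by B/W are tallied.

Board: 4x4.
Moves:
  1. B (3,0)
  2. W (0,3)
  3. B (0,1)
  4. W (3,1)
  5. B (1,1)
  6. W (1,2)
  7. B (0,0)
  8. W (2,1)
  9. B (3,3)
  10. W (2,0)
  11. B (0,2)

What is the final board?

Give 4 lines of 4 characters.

Move 1: B@(3,0) -> caps B=0 W=0
Move 2: W@(0,3) -> caps B=0 W=0
Move 3: B@(0,1) -> caps B=0 W=0
Move 4: W@(3,1) -> caps B=0 W=0
Move 5: B@(1,1) -> caps B=0 W=0
Move 6: W@(1,2) -> caps B=0 W=0
Move 7: B@(0,0) -> caps B=0 W=0
Move 8: W@(2,1) -> caps B=0 W=0
Move 9: B@(3,3) -> caps B=0 W=0
Move 10: W@(2,0) -> caps B=0 W=1
Move 11: B@(0,2) -> caps B=0 W=1

Answer: BBBW
.BW.
WW..
.W.B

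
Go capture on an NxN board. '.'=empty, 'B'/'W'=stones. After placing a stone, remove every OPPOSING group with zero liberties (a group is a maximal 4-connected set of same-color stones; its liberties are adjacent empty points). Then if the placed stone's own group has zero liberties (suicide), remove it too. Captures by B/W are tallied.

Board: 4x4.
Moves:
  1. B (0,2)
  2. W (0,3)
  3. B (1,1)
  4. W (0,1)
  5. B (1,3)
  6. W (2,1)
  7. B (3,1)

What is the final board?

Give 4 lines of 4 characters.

Move 1: B@(0,2) -> caps B=0 W=0
Move 2: W@(0,3) -> caps B=0 W=0
Move 3: B@(1,1) -> caps B=0 W=0
Move 4: W@(0,1) -> caps B=0 W=0
Move 5: B@(1,3) -> caps B=1 W=0
Move 6: W@(2,1) -> caps B=1 W=0
Move 7: B@(3,1) -> caps B=1 W=0

Answer: .WB.
.B.B
.W..
.B..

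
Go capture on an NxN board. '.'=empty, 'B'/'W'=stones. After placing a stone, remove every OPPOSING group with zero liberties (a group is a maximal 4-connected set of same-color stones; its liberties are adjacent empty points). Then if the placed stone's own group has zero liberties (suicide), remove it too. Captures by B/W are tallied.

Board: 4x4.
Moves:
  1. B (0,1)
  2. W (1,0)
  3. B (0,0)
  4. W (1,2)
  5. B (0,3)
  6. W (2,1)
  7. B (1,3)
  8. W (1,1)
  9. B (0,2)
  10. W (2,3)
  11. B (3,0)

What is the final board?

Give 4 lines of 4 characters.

Answer: ....
WWW.
.W.W
B...

Derivation:
Move 1: B@(0,1) -> caps B=0 W=0
Move 2: W@(1,0) -> caps B=0 W=0
Move 3: B@(0,0) -> caps B=0 W=0
Move 4: W@(1,2) -> caps B=0 W=0
Move 5: B@(0,3) -> caps B=0 W=0
Move 6: W@(2,1) -> caps B=0 W=0
Move 7: B@(1,3) -> caps B=0 W=0
Move 8: W@(1,1) -> caps B=0 W=0
Move 9: B@(0,2) -> caps B=0 W=0
Move 10: W@(2,3) -> caps B=0 W=5
Move 11: B@(3,0) -> caps B=0 W=5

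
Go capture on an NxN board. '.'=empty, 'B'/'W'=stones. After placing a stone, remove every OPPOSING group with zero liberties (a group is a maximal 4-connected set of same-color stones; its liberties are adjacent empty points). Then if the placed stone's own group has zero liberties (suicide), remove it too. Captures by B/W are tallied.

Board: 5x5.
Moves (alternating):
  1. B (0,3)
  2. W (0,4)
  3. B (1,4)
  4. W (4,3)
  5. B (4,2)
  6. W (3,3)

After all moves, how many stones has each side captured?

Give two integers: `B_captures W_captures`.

Answer: 1 0

Derivation:
Move 1: B@(0,3) -> caps B=0 W=0
Move 2: W@(0,4) -> caps B=0 W=0
Move 3: B@(1,4) -> caps B=1 W=0
Move 4: W@(4,3) -> caps B=1 W=0
Move 5: B@(4,2) -> caps B=1 W=0
Move 6: W@(3,3) -> caps B=1 W=0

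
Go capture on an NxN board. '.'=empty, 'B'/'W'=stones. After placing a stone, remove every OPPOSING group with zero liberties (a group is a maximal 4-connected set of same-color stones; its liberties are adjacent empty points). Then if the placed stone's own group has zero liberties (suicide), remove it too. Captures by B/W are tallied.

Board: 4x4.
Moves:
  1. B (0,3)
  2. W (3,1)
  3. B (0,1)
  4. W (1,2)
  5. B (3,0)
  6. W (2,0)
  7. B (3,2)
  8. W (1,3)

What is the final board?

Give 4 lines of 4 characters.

Move 1: B@(0,3) -> caps B=0 W=0
Move 2: W@(3,1) -> caps B=0 W=0
Move 3: B@(0,1) -> caps B=0 W=0
Move 4: W@(1,2) -> caps B=0 W=0
Move 5: B@(3,0) -> caps B=0 W=0
Move 6: W@(2,0) -> caps B=0 W=1
Move 7: B@(3,2) -> caps B=0 W=1
Move 8: W@(1,3) -> caps B=0 W=1

Answer: .B.B
..WW
W...
.WB.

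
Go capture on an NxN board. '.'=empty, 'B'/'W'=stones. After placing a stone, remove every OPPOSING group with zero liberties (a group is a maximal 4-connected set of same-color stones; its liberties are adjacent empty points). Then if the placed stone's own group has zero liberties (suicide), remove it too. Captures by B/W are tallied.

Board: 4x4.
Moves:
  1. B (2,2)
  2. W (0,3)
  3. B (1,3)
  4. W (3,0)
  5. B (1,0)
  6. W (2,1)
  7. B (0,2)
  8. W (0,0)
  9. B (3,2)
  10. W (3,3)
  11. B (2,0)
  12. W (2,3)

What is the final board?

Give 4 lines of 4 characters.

Answer: W.B.
B..B
BWB.
W.B.

Derivation:
Move 1: B@(2,2) -> caps B=0 W=0
Move 2: W@(0,3) -> caps B=0 W=0
Move 3: B@(1,3) -> caps B=0 W=0
Move 4: W@(3,0) -> caps B=0 W=0
Move 5: B@(1,0) -> caps B=0 W=0
Move 6: W@(2,1) -> caps B=0 W=0
Move 7: B@(0,2) -> caps B=1 W=0
Move 8: W@(0,0) -> caps B=1 W=0
Move 9: B@(3,2) -> caps B=1 W=0
Move 10: W@(3,3) -> caps B=1 W=0
Move 11: B@(2,0) -> caps B=1 W=0
Move 12: W@(2,3) -> caps B=1 W=0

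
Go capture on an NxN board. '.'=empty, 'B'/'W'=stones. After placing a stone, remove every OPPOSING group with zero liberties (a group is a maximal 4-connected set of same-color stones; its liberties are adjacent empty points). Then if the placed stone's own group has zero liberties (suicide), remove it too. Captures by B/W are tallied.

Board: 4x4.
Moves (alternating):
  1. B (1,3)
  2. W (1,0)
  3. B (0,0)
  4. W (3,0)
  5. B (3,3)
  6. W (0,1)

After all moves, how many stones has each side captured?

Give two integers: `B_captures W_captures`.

Move 1: B@(1,3) -> caps B=0 W=0
Move 2: W@(1,0) -> caps B=0 W=0
Move 3: B@(0,0) -> caps B=0 W=0
Move 4: W@(3,0) -> caps B=0 W=0
Move 5: B@(3,3) -> caps B=0 W=0
Move 6: W@(0,1) -> caps B=0 W=1

Answer: 0 1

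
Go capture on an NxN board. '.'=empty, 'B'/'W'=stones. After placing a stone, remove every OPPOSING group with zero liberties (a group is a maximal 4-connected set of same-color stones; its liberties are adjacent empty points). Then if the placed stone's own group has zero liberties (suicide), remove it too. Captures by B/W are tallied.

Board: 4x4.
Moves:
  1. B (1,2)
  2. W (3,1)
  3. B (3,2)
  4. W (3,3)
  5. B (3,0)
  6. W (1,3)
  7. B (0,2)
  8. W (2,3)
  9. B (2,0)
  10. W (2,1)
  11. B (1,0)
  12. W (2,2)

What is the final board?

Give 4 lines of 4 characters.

Move 1: B@(1,2) -> caps B=0 W=0
Move 2: W@(3,1) -> caps B=0 W=0
Move 3: B@(3,2) -> caps B=0 W=0
Move 4: W@(3,3) -> caps B=0 W=0
Move 5: B@(3,0) -> caps B=0 W=0
Move 6: W@(1,3) -> caps B=0 W=0
Move 7: B@(0,2) -> caps B=0 W=0
Move 8: W@(2,3) -> caps B=0 W=0
Move 9: B@(2,0) -> caps B=0 W=0
Move 10: W@(2,1) -> caps B=0 W=0
Move 11: B@(1,0) -> caps B=0 W=0
Move 12: W@(2,2) -> caps B=0 W=1

Answer: ..B.
B.BW
BWWW
BW.W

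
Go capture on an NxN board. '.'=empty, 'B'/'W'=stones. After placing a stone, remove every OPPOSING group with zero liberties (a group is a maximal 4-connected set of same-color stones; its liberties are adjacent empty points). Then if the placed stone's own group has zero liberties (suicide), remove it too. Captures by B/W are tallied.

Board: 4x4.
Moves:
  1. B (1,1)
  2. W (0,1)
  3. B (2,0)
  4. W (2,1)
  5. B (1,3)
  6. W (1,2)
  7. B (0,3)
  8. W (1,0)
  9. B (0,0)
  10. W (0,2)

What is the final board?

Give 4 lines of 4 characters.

Move 1: B@(1,1) -> caps B=0 W=0
Move 2: W@(0,1) -> caps B=0 W=0
Move 3: B@(2,0) -> caps B=0 W=0
Move 4: W@(2,1) -> caps B=0 W=0
Move 5: B@(1,3) -> caps B=0 W=0
Move 6: W@(1,2) -> caps B=0 W=0
Move 7: B@(0,3) -> caps B=0 W=0
Move 8: W@(1,0) -> caps B=0 W=1
Move 9: B@(0,0) -> caps B=0 W=1
Move 10: W@(0,2) -> caps B=0 W=1

Answer: .WWB
W.WB
BW..
....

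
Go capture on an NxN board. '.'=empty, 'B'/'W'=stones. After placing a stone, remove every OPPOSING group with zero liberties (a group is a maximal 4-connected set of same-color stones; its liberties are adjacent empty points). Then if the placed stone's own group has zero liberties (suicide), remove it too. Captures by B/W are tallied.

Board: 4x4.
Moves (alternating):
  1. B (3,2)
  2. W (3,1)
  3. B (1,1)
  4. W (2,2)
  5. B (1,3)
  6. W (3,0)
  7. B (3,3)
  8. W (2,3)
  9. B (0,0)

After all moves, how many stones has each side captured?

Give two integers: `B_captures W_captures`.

Move 1: B@(3,2) -> caps B=0 W=0
Move 2: W@(3,1) -> caps B=0 W=0
Move 3: B@(1,1) -> caps B=0 W=0
Move 4: W@(2,2) -> caps B=0 W=0
Move 5: B@(1,3) -> caps B=0 W=0
Move 6: W@(3,0) -> caps B=0 W=0
Move 7: B@(3,3) -> caps B=0 W=0
Move 8: W@(2,3) -> caps B=0 W=2
Move 9: B@(0,0) -> caps B=0 W=2

Answer: 0 2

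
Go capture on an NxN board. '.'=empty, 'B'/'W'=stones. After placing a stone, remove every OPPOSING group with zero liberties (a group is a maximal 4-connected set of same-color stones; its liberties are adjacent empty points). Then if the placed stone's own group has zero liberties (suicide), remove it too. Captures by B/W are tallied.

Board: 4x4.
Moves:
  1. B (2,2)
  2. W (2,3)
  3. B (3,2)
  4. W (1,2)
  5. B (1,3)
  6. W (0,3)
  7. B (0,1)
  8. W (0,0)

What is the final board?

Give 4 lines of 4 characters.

Answer: WB.W
..W.
..BW
..B.

Derivation:
Move 1: B@(2,2) -> caps B=0 W=0
Move 2: W@(2,3) -> caps B=0 W=0
Move 3: B@(3,2) -> caps B=0 W=0
Move 4: W@(1,2) -> caps B=0 W=0
Move 5: B@(1,3) -> caps B=0 W=0
Move 6: W@(0,3) -> caps B=0 W=1
Move 7: B@(0,1) -> caps B=0 W=1
Move 8: W@(0,0) -> caps B=0 W=1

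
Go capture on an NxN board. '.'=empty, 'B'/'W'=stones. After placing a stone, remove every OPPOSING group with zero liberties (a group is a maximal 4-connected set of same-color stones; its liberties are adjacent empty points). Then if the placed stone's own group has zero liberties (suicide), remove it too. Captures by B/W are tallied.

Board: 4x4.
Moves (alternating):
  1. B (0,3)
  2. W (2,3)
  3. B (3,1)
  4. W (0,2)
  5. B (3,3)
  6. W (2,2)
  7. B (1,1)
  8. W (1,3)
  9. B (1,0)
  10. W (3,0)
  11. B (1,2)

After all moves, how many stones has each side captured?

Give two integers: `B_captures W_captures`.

Answer: 0 1

Derivation:
Move 1: B@(0,3) -> caps B=0 W=0
Move 2: W@(2,3) -> caps B=0 W=0
Move 3: B@(3,1) -> caps B=0 W=0
Move 4: W@(0,2) -> caps B=0 W=0
Move 5: B@(3,3) -> caps B=0 W=0
Move 6: W@(2,2) -> caps B=0 W=0
Move 7: B@(1,1) -> caps B=0 W=0
Move 8: W@(1,3) -> caps B=0 W=1
Move 9: B@(1,0) -> caps B=0 W=1
Move 10: W@(3,0) -> caps B=0 W=1
Move 11: B@(1,2) -> caps B=0 W=1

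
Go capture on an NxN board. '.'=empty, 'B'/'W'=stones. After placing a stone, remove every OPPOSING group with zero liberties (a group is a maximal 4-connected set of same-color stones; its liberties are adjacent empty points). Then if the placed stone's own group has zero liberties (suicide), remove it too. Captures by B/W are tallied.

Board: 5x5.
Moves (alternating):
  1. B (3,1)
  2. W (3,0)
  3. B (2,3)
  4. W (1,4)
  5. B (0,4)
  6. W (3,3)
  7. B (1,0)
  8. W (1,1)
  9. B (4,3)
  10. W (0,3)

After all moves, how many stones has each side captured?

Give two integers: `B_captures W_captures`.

Answer: 0 1

Derivation:
Move 1: B@(3,1) -> caps B=0 W=0
Move 2: W@(3,0) -> caps B=0 W=0
Move 3: B@(2,3) -> caps B=0 W=0
Move 4: W@(1,4) -> caps B=0 W=0
Move 5: B@(0,4) -> caps B=0 W=0
Move 6: W@(3,3) -> caps B=0 W=0
Move 7: B@(1,0) -> caps B=0 W=0
Move 8: W@(1,1) -> caps B=0 W=0
Move 9: B@(4,3) -> caps B=0 W=0
Move 10: W@(0,3) -> caps B=0 W=1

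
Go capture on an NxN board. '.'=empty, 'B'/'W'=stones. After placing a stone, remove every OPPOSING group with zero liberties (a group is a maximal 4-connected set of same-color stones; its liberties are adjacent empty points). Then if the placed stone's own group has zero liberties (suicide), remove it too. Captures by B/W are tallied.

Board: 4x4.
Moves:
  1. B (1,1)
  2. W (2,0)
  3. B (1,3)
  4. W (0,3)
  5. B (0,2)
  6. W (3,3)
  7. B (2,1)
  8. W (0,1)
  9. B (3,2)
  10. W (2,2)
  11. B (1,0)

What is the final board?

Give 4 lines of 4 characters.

Move 1: B@(1,1) -> caps B=0 W=0
Move 2: W@(2,0) -> caps B=0 W=0
Move 3: B@(1,3) -> caps B=0 W=0
Move 4: W@(0,3) -> caps B=0 W=0
Move 5: B@(0,2) -> caps B=1 W=0
Move 6: W@(3,3) -> caps B=1 W=0
Move 7: B@(2,1) -> caps B=1 W=0
Move 8: W@(0,1) -> caps B=1 W=0
Move 9: B@(3,2) -> caps B=1 W=0
Move 10: W@(2,2) -> caps B=1 W=0
Move 11: B@(1,0) -> caps B=1 W=0

Answer: .WB.
BB.B
WBW.
..BW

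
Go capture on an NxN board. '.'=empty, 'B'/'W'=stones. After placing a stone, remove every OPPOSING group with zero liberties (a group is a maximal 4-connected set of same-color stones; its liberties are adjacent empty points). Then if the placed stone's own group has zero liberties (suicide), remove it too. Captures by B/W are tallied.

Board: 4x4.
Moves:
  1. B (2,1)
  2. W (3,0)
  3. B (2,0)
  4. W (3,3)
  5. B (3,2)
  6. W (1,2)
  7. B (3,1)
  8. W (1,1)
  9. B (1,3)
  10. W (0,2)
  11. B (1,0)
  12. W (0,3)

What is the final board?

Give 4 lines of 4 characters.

Move 1: B@(2,1) -> caps B=0 W=0
Move 2: W@(3,0) -> caps B=0 W=0
Move 3: B@(2,0) -> caps B=0 W=0
Move 4: W@(3,3) -> caps B=0 W=0
Move 5: B@(3,2) -> caps B=0 W=0
Move 6: W@(1,2) -> caps B=0 W=0
Move 7: B@(3,1) -> caps B=1 W=0
Move 8: W@(1,1) -> caps B=1 W=0
Move 9: B@(1,3) -> caps B=1 W=0
Move 10: W@(0,2) -> caps B=1 W=0
Move 11: B@(1,0) -> caps B=1 W=0
Move 12: W@(0,3) -> caps B=1 W=0

Answer: ..WW
BWWB
BB..
.BBW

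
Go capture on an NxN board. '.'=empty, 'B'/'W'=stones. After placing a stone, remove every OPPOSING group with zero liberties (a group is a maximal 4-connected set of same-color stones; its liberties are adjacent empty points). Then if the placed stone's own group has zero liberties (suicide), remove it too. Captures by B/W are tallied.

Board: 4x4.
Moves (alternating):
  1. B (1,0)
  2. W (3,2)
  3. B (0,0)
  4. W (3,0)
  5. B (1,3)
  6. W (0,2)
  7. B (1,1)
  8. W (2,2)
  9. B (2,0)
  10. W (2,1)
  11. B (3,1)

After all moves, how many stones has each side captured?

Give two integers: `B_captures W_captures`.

Move 1: B@(1,0) -> caps B=0 W=0
Move 2: W@(3,2) -> caps B=0 W=0
Move 3: B@(0,0) -> caps B=0 W=0
Move 4: W@(3,0) -> caps B=0 W=0
Move 5: B@(1,3) -> caps B=0 W=0
Move 6: W@(0,2) -> caps B=0 W=0
Move 7: B@(1,1) -> caps B=0 W=0
Move 8: W@(2,2) -> caps B=0 W=0
Move 9: B@(2,0) -> caps B=0 W=0
Move 10: W@(2,1) -> caps B=0 W=0
Move 11: B@(3,1) -> caps B=1 W=0

Answer: 1 0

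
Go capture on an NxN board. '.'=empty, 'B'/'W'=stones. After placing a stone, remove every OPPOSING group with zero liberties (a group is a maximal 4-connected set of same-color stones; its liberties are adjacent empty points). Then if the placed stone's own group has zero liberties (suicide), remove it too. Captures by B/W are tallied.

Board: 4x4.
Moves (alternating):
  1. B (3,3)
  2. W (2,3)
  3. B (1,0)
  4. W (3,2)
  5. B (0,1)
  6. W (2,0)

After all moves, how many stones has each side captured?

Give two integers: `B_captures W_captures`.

Answer: 0 1

Derivation:
Move 1: B@(3,3) -> caps B=0 W=0
Move 2: W@(2,3) -> caps B=0 W=0
Move 3: B@(1,0) -> caps B=0 W=0
Move 4: W@(3,2) -> caps B=0 W=1
Move 5: B@(0,1) -> caps B=0 W=1
Move 6: W@(2,0) -> caps B=0 W=1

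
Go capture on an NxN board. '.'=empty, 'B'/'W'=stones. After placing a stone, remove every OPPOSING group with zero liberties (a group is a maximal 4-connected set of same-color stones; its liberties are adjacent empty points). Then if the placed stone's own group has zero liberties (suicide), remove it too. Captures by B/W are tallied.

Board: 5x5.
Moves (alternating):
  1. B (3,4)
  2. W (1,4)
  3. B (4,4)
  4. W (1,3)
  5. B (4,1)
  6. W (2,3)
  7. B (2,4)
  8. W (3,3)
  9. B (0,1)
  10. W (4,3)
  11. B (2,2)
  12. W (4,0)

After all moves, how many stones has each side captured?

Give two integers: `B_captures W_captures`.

Move 1: B@(3,4) -> caps B=0 W=0
Move 2: W@(1,4) -> caps B=0 W=0
Move 3: B@(4,4) -> caps B=0 W=0
Move 4: W@(1,3) -> caps B=0 W=0
Move 5: B@(4,1) -> caps B=0 W=0
Move 6: W@(2,3) -> caps B=0 W=0
Move 7: B@(2,4) -> caps B=0 W=0
Move 8: W@(3,3) -> caps B=0 W=0
Move 9: B@(0,1) -> caps B=0 W=0
Move 10: W@(4,3) -> caps B=0 W=3
Move 11: B@(2,2) -> caps B=0 W=3
Move 12: W@(4,0) -> caps B=0 W=3

Answer: 0 3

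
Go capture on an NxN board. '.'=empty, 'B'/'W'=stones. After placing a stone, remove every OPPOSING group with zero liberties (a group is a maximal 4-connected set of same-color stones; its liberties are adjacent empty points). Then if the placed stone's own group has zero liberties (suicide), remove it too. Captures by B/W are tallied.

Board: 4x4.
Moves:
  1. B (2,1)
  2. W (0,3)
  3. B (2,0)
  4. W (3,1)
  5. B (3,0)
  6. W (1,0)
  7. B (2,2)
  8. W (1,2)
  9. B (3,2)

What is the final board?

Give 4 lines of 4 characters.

Answer: ...W
W.W.
BBB.
B.B.

Derivation:
Move 1: B@(2,1) -> caps B=0 W=0
Move 2: W@(0,3) -> caps B=0 W=0
Move 3: B@(2,0) -> caps B=0 W=0
Move 4: W@(3,1) -> caps B=0 W=0
Move 5: B@(3,0) -> caps B=0 W=0
Move 6: W@(1,0) -> caps B=0 W=0
Move 7: B@(2,2) -> caps B=0 W=0
Move 8: W@(1,2) -> caps B=0 W=0
Move 9: B@(3,2) -> caps B=1 W=0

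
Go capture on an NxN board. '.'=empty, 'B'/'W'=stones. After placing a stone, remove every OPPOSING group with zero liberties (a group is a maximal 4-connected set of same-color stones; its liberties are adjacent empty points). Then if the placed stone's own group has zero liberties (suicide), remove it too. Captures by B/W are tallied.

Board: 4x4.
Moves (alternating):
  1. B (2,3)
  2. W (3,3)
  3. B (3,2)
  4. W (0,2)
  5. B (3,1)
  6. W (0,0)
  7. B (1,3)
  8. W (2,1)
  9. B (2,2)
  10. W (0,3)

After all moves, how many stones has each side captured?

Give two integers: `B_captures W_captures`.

Answer: 1 0

Derivation:
Move 1: B@(2,3) -> caps B=0 W=0
Move 2: W@(3,3) -> caps B=0 W=0
Move 3: B@(3,2) -> caps B=1 W=0
Move 4: W@(0,2) -> caps B=1 W=0
Move 5: B@(3,1) -> caps B=1 W=0
Move 6: W@(0,0) -> caps B=1 W=0
Move 7: B@(1,3) -> caps B=1 W=0
Move 8: W@(2,1) -> caps B=1 W=0
Move 9: B@(2,2) -> caps B=1 W=0
Move 10: W@(0,3) -> caps B=1 W=0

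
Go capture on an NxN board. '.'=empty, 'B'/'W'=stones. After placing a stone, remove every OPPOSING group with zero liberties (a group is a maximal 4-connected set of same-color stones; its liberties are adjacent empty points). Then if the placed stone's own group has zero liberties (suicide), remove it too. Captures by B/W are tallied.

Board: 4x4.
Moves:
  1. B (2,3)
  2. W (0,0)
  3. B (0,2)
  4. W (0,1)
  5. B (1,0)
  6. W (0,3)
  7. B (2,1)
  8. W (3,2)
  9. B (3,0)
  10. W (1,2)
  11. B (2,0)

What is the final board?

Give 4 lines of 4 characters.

Move 1: B@(2,3) -> caps B=0 W=0
Move 2: W@(0,0) -> caps B=0 W=0
Move 3: B@(0,2) -> caps B=0 W=0
Move 4: W@(0,1) -> caps B=0 W=0
Move 5: B@(1,0) -> caps B=0 W=0
Move 6: W@(0,3) -> caps B=0 W=0
Move 7: B@(2,1) -> caps B=0 W=0
Move 8: W@(3,2) -> caps B=0 W=0
Move 9: B@(3,0) -> caps B=0 W=0
Move 10: W@(1,2) -> caps B=0 W=1
Move 11: B@(2,0) -> caps B=0 W=1

Answer: WW.W
B.W.
BB.B
B.W.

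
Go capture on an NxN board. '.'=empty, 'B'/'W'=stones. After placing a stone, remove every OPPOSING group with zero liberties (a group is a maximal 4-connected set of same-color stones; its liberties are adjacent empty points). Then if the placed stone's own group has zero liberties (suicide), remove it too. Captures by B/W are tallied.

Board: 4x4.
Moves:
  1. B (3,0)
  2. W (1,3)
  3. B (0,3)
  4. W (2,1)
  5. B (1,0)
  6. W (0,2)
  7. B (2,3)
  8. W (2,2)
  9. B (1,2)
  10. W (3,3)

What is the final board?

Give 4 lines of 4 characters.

Answer: ..W.
B.BW
.WW.
B..W

Derivation:
Move 1: B@(3,0) -> caps B=0 W=0
Move 2: W@(1,3) -> caps B=0 W=0
Move 3: B@(0,3) -> caps B=0 W=0
Move 4: W@(2,1) -> caps B=0 W=0
Move 5: B@(1,0) -> caps B=0 W=0
Move 6: W@(0,2) -> caps B=0 W=1
Move 7: B@(2,3) -> caps B=0 W=1
Move 8: W@(2,2) -> caps B=0 W=1
Move 9: B@(1,2) -> caps B=0 W=1
Move 10: W@(3,3) -> caps B=0 W=2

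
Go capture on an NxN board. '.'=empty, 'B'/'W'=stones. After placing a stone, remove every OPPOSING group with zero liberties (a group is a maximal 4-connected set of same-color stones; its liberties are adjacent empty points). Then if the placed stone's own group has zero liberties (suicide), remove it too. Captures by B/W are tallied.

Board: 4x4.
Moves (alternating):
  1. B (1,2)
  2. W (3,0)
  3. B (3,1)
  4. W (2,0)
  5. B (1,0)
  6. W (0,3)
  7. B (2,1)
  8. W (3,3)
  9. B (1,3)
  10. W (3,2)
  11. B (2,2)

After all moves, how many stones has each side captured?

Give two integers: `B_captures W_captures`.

Move 1: B@(1,2) -> caps B=0 W=0
Move 2: W@(3,0) -> caps B=0 W=0
Move 3: B@(3,1) -> caps B=0 W=0
Move 4: W@(2,0) -> caps B=0 W=0
Move 5: B@(1,0) -> caps B=0 W=0
Move 6: W@(0,3) -> caps B=0 W=0
Move 7: B@(2,1) -> caps B=2 W=0
Move 8: W@(3,3) -> caps B=2 W=0
Move 9: B@(1,3) -> caps B=2 W=0
Move 10: W@(3,2) -> caps B=2 W=0
Move 11: B@(2,2) -> caps B=2 W=0

Answer: 2 0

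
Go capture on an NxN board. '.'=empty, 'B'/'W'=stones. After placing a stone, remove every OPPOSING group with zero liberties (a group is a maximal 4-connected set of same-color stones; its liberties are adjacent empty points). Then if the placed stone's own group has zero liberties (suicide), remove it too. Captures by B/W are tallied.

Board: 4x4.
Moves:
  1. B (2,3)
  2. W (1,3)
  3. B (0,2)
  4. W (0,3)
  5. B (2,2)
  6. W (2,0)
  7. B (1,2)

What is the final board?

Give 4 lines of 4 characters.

Move 1: B@(2,3) -> caps B=0 W=0
Move 2: W@(1,3) -> caps B=0 W=0
Move 3: B@(0,2) -> caps B=0 W=0
Move 4: W@(0,3) -> caps B=0 W=0
Move 5: B@(2,2) -> caps B=0 W=0
Move 6: W@(2,0) -> caps B=0 W=0
Move 7: B@(1,2) -> caps B=2 W=0

Answer: ..B.
..B.
W.BB
....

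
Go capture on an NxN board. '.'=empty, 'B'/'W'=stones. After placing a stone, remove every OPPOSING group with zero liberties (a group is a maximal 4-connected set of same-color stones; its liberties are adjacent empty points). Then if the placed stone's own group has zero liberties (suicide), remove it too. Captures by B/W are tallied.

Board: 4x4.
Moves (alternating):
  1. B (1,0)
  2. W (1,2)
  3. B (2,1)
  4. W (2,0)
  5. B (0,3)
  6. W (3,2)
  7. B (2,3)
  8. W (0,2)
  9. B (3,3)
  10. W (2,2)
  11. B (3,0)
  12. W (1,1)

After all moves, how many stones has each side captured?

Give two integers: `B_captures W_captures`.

Move 1: B@(1,0) -> caps B=0 W=0
Move 2: W@(1,2) -> caps B=0 W=0
Move 3: B@(2,1) -> caps B=0 W=0
Move 4: W@(2,0) -> caps B=0 W=0
Move 5: B@(0,3) -> caps B=0 W=0
Move 6: W@(3,2) -> caps B=0 W=0
Move 7: B@(2,3) -> caps B=0 W=0
Move 8: W@(0,2) -> caps B=0 W=0
Move 9: B@(3,3) -> caps B=0 W=0
Move 10: W@(2,2) -> caps B=0 W=0
Move 11: B@(3,0) -> caps B=1 W=0
Move 12: W@(1,1) -> caps B=1 W=0

Answer: 1 0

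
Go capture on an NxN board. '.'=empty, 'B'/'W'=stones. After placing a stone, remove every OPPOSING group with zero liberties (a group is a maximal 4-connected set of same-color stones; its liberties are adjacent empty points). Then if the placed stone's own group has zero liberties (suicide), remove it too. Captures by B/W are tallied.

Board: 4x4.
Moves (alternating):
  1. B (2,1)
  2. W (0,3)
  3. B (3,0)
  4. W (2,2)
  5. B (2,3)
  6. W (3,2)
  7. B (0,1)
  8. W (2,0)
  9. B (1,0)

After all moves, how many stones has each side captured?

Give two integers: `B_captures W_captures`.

Answer: 1 0

Derivation:
Move 1: B@(2,1) -> caps B=0 W=0
Move 2: W@(0,3) -> caps B=0 W=0
Move 3: B@(3,0) -> caps B=0 W=0
Move 4: W@(2,2) -> caps B=0 W=0
Move 5: B@(2,3) -> caps B=0 W=0
Move 6: W@(3,2) -> caps B=0 W=0
Move 7: B@(0,1) -> caps B=0 W=0
Move 8: W@(2,0) -> caps B=0 W=0
Move 9: B@(1,0) -> caps B=1 W=0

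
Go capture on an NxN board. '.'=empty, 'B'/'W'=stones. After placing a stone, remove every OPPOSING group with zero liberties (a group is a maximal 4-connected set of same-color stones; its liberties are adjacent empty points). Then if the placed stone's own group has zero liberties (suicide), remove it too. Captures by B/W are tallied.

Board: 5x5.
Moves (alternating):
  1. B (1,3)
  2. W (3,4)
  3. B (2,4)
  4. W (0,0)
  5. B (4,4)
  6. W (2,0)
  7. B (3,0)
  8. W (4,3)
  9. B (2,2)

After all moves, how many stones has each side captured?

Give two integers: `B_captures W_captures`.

Move 1: B@(1,3) -> caps B=0 W=0
Move 2: W@(3,4) -> caps B=0 W=0
Move 3: B@(2,4) -> caps B=0 W=0
Move 4: W@(0,0) -> caps B=0 W=0
Move 5: B@(4,4) -> caps B=0 W=0
Move 6: W@(2,0) -> caps B=0 W=0
Move 7: B@(3,0) -> caps B=0 W=0
Move 8: W@(4,3) -> caps B=0 W=1
Move 9: B@(2,2) -> caps B=0 W=1

Answer: 0 1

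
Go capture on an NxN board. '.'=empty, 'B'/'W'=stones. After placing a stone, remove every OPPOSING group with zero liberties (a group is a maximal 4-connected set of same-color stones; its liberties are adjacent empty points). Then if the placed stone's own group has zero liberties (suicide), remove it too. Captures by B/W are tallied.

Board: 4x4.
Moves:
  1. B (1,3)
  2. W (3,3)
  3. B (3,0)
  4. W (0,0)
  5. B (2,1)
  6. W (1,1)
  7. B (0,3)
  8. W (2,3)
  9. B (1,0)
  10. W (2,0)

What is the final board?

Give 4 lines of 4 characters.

Answer: W..B
.W.B
WB.W
B..W

Derivation:
Move 1: B@(1,3) -> caps B=0 W=0
Move 2: W@(3,3) -> caps B=0 W=0
Move 3: B@(3,0) -> caps B=0 W=0
Move 4: W@(0,0) -> caps B=0 W=0
Move 5: B@(2,1) -> caps B=0 W=0
Move 6: W@(1,1) -> caps B=0 W=0
Move 7: B@(0,3) -> caps B=0 W=0
Move 8: W@(2,3) -> caps B=0 W=0
Move 9: B@(1,0) -> caps B=0 W=0
Move 10: W@(2,0) -> caps B=0 W=1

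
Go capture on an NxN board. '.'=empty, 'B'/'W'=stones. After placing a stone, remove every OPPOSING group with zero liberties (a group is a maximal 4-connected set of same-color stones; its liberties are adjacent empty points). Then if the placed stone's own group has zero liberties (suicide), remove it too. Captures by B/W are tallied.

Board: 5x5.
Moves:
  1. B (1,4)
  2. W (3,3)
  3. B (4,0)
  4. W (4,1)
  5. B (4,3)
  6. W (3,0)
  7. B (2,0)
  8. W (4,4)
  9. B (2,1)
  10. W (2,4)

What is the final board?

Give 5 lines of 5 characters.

Move 1: B@(1,4) -> caps B=0 W=0
Move 2: W@(3,3) -> caps B=0 W=0
Move 3: B@(4,0) -> caps B=0 W=0
Move 4: W@(4,1) -> caps B=0 W=0
Move 5: B@(4,3) -> caps B=0 W=0
Move 6: W@(3,0) -> caps B=0 W=1
Move 7: B@(2,0) -> caps B=0 W=1
Move 8: W@(4,4) -> caps B=0 W=1
Move 9: B@(2,1) -> caps B=0 W=1
Move 10: W@(2,4) -> caps B=0 W=1

Answer: .....
....B
BB..W
W..W.
.W.BW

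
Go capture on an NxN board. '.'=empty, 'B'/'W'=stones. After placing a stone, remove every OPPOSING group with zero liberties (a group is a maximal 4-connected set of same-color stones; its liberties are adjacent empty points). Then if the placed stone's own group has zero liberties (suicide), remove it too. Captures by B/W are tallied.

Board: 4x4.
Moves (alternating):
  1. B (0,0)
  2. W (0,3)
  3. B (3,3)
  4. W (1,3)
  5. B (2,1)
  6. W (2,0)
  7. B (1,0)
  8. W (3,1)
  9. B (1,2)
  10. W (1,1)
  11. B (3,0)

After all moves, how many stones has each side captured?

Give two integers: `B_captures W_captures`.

Answer: 1 0

Derivation:
Move 1: B@(0,0) -> caps B=0 W=0
Move 2: W@(0,3) -> caps B=0 W=0
Move 3: B@(3,3) -> caps B=0 W=0
Move 4: W@(1,3) -> caps B=0 W=0
Move 5: B@(2,1) -> caps B=0 W=0
Move 6: W@(2,0) -> caps B=0 W=0
Move 7: B@(1,0) -> caps B=0 W=0
Move 8: W@(3,1) -> caps B=0 W=0
Move 9: B@(1,2) -> caps B=0 W=0
Move 10: W@(1,1) -> caps B=0 W=0
Move 11: B@(3,0) -> caps B=1 W=0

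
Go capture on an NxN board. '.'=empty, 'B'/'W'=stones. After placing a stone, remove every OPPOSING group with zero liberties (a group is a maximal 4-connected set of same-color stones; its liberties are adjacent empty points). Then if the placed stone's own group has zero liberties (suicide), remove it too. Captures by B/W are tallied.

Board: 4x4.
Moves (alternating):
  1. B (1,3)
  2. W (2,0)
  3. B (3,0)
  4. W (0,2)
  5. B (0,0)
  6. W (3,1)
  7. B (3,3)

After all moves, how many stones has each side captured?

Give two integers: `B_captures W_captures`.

Answer: 0 1

Derivation:
Move 1: B@(1,3) -> caps B=0 W=0
Move 2: W@(2,0) -> caps B=0 W=0
Move 3: B@(3,0) -> caps B=0 W=0
Move 4: W@(0,2) -> caps B=0 W=0
Move 5: B@(0,0) -> caps B=0 W=0
Move 6: W@(3,1) -> caps B=0 W=1
Move 7: B@(3,3) -> caps B=0 W=1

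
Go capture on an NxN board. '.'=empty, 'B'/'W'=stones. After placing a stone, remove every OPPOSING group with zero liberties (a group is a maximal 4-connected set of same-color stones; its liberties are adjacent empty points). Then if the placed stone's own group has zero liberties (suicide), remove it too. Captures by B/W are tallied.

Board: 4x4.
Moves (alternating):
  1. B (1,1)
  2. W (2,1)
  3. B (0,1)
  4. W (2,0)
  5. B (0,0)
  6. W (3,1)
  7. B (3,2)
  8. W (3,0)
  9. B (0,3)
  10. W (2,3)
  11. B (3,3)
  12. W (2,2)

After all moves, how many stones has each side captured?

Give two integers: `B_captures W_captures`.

Move 1: B@(1,1) -> caps B=0 W=0
Move 2: W@(2,1) -> caps B=0 W=0
Move 3: B@(0,1) -> caps B=0 W=0
Move 4: W@(2,0) -> caps B=0 W=0
Move 5: B@(0,0) -> caps B=0 W=0
Move 6: W@(3,1) -> caps B=0 W=0
Move 7: B@(3,2) -> caps B=0 W=0
Move 8: W@(3,0) -> caps B=0 W=0
Move 9: B@(0,3) -> caps B=0 W=0
Move 10: W@(2,3) -> caps B=0 W=0
Move 11: B@(3,3) -> caps B=0 W=0
Move 12: W@(2,2) -> caps B=0 W=2

Answer: 0 2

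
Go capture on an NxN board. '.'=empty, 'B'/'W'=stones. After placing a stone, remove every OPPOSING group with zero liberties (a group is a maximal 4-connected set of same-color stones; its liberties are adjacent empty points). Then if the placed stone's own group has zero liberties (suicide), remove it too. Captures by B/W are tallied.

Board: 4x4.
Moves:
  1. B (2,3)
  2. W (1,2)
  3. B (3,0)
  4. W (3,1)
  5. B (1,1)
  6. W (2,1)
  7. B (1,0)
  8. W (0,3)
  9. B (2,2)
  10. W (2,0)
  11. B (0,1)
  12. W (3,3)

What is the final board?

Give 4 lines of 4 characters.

Answer: .B.W
BBW.
WWBB
.W.W

Derivation:
Move 1: B@(2,3) -> caps B=0 W=0
Move 2: W@(1,2) -> caps B=0 W=0
Move 3: B@(3,0) -> caps B=0 W=0
Move 4: W@(3,1) -> caps B=0 W=0
Move 5: B@(1,1) -> caps B=0 W=0
Move 6: W@(2,1) -> caps B=0 W=0
Move 7: B@(1,0) -> caps B=0 W=0
Move 8: W@(0,3) -> caps B=0 W=0
Move 9: B@(2,2) -> caps B=0 W=0
Move 10: W@(2,0) -> caps B=0 W=1
Move 11: B@(0,1) -> caps B=0 W=1
Move 12: W@(3,3) -> caps B=0 W=1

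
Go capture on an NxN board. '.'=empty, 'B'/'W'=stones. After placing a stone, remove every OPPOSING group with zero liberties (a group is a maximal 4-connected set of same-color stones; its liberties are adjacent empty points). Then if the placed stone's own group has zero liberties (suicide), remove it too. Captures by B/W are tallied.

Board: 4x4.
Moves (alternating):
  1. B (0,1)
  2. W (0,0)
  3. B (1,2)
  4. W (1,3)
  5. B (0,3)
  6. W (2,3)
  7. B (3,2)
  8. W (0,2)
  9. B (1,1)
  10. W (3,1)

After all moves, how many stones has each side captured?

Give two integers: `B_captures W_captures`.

Answer: 0 1

Derivation:
Move 1: B@(0,1) -> caps B=0 W=0
Move 2: W@(0,0) -> caps B=0 W=0
Move 3: B@(1,2) -> caps B=0 W=0
Move 4: W@(1,3) -> caps B=0 W=0
Move 5: B@(0,3) -> caps B=0 W=0
Move 6: W@(2,3) -> caps B=0 W=0
Move 7: B@(3,2) -> caps B=0 W=0
Move 8: W@(0,2) -> caps B=0 W=1
Move 9: B@(1,1) -> caps B=0 W=1
Move 10: W@(3,1) -> caps B=0 W=1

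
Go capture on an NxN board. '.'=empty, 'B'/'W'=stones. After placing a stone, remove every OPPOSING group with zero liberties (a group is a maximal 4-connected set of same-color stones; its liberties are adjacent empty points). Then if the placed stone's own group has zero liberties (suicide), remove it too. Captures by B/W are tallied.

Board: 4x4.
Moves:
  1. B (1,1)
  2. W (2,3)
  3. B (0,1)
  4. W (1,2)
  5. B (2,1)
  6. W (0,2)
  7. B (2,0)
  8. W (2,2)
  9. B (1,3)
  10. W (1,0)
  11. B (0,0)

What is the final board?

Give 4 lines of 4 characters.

Move 1: B@(1,1) -> caps B=0 W=0
Move 2: W@(2,3) -> caps B=0 W=0
Move 3: B@(0,1) -> caps B=0 W=0
Move 4: W@(1,2) -> caps B=0 W=0
Move 5: B@(2,1) -> caps B=0 W=0
Move 6: W@(0,2) -> caps B=0 W=0
Move 7: B@(2,0) -> caps B=0 W=0
Move 8: W@(2,2) -> caps B=0 W=0
Move 9: B@(1,3) -> caps B=0 W=0
Move 10: W@(1,0) -> caps B=0 W=0
Move 11: B@(0,0) -> caps B=1 W=0

Answer: BBW.
.BWB
BBWW
....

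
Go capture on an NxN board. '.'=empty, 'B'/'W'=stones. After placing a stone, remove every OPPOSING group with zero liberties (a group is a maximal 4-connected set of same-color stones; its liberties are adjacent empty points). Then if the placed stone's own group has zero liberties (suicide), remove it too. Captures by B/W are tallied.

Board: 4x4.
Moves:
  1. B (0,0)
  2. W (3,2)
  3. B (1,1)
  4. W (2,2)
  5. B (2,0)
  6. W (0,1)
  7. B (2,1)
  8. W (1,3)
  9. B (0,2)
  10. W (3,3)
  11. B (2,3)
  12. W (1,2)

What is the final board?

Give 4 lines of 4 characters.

Move 1: B@(0,0) -> caps B=0 W=0
Move 2: W@(3,2) -> caps B=0 W=0
Move 3: B@(1,1) -> caps B=0 W=0
Move 4: W@(2,2) -> caps B=0 W=0
Move 5: B@(2,0) -> caps B=0 W=0
Move 6: W@(0,1) -> caps B=0 W=0
Move 7: B@(2,1) -> caps B=0 W=0
Move 8: W@(1,3) -> caps B=0 W=0
Move 9: B@(0,2) -> caps B=1 W=0
Move 10: W@(3,3) -> caps B=1 W=0
Move 11: B@(2,3) -> caps B=1 W=0
Move 12: W@(1,2) -> caps B=1 W=0

Answer: B.B.
.BWW
BBW.
..WW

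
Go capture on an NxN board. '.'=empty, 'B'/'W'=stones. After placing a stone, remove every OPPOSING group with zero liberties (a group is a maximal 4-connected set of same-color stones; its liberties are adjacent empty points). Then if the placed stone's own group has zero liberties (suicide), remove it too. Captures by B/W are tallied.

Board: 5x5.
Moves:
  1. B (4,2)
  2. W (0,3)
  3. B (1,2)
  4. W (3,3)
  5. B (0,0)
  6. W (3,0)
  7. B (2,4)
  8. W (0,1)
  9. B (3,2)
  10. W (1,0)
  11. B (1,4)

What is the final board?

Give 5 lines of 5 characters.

Move 1: B@(4,2) -> caps B=0 W=0
Move 2: W@(0,3) -> caps B=0 W=0
Move 3: B@(1,2) -> caps B=0 W=0
Move 4: W@(3,3) -> caps B=0 W=0
Move 5: B@(0,0) -> caps B=0 W=0
Move 6: W@(3,0) -> caps B=0 W=0
Move 7: B@(2,4) -> caps B=0 W=0
Move 8: W@(0,1) -> caps B=0 W=0
Move 9: B@(3,2) -> caps B=0 W=0
Move 10: W@(1,0) -> caps B=0 W=1
Move 11: B@(1,4) -> caps B=0 W=1

Answer: .W.W.
W.B.B
....B
W.BW.
..B..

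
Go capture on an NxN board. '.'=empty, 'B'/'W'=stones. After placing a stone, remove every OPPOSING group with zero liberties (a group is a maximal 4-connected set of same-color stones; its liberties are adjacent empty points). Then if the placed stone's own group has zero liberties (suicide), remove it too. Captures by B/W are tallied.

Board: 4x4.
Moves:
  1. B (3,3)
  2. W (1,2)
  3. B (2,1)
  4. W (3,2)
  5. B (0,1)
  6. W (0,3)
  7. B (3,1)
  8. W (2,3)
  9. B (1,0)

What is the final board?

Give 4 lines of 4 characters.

Answer: .B.W
B.W.
.B.W
.BW.

Derivation:
Move 1: B@(3,3) -> caps B=0 W=0
Move 2: W@(1,2) -> caps B=0 W=0
Move 3: B@(2,1) -> caps B=0 W=0
Move 4: W@(3,2) -> caps B=0 W=0
Move 5: B@(0,1) -> caps B=0 W=0
Move 6: W@(0,3) -> caps B=0 W=0
Move 7: B@(3,1) -> caps B=0 W=0
Move 8: W@(2,3) -> caps B=0 W=1
Move 9: B@(1,0) -> caps B=0 W=1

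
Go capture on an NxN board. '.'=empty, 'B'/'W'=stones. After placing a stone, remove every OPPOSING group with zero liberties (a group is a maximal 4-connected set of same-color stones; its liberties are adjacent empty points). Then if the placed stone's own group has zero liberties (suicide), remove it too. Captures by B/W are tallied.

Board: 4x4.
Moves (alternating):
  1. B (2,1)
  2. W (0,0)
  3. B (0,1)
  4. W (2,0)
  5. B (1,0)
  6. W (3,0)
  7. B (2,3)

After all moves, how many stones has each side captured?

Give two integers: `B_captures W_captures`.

Move 1: B@(2,1) -> caps B=0 W=0
Move 2: W@(0,0) -> caps B=0 W=0
Move 3: B@(0,1) -> caps B=0 W=0
Move 4: W@(2,0) -> caps B=0 W=0
Move 5: B@(1,0) -> caps B=1 W=0
Move 6: W@(3,0) -> caps B=1 W=0
Move 7: B@(2,3) -> caps B=1 W=0

Answer: 1 0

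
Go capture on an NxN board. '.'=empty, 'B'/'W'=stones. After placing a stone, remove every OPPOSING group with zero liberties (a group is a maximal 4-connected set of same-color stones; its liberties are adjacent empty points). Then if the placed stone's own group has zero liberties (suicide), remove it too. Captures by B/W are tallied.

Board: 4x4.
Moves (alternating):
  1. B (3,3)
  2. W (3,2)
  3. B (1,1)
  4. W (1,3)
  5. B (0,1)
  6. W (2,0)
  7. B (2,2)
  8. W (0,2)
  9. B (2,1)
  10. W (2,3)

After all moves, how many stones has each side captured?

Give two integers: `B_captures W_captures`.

Answer: 0 1

Derivation:
Move 1: B@(3,3) -> caps B=0 W=0
Move 2: W@(3,2) -> caps B=0 W=0
Move 3: B@(1,1) -> caps B=0 W=0
Move 4: W@(1,3) -> caps B=0 W=0
Move 5: B@(0,1) -> caps B=0 W=0
Move 6: W@(2,0) -> caps B=0 W=0
Move 7: B@(2,2) -> caps B=0 W=0
Move 8: W@(0,2) -> caps B=0 W=0
Move 9: B@(2,1) -> caps B=0 W=0
Move 10: W@(2,3) -> caps B=0 W=1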